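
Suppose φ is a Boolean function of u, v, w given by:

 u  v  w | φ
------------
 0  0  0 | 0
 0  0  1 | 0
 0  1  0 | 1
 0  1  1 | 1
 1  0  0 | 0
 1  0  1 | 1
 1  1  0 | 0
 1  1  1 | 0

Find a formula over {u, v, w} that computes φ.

Collect the rows where φ=1 — (0,1,0), (0,1,1), (1,0,1) — and write one minterm per row: ¬u·v·¬w, ¬u·v·w, u·¬v·w. Their union (logical OR) reproduces the table exactly.

φ(u, v, w) = (((NOT u AND v) AND NOT w) OR ((NOT u AND v) AND w)) OR ((u AND NOT v) AND w)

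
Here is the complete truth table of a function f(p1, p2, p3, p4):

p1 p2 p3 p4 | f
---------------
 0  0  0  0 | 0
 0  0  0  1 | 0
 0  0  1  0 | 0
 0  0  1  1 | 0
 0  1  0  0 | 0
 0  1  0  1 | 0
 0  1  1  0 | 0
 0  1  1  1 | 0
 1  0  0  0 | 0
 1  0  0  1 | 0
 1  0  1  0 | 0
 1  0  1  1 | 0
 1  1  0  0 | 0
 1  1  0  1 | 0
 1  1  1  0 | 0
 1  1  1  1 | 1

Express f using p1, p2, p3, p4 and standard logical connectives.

The output is 1 only when every input is 1 — the AND of all inputs.

f(p1, p2, p3, p4) = ((p1 & p2) & p3) & p4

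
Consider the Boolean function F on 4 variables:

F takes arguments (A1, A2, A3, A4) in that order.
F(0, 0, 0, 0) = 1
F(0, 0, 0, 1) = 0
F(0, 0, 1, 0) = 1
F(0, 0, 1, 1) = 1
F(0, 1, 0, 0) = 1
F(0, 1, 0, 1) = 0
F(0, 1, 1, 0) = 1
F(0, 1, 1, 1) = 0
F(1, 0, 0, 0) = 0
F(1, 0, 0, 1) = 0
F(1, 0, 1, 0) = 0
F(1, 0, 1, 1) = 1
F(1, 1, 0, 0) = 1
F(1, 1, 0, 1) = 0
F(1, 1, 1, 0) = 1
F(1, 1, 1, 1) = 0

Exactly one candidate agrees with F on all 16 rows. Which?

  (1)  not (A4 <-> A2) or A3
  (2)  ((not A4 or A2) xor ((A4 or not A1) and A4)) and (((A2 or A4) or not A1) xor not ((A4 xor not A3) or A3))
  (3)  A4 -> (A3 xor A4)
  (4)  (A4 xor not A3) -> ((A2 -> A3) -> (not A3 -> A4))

2

(1) disagrees with F on (0,0,0,0) (formula → 0, table → 1); rule it out.
(3) disagrees with F on (0,0,0,1) (formula → 1, table → 0); rule it out.
(4) disagrees with F on (0,0,0,0) (formula → 0, table → 1); rule it out.
Only (2) survives; checking it on all 16 rows confirms it matches F.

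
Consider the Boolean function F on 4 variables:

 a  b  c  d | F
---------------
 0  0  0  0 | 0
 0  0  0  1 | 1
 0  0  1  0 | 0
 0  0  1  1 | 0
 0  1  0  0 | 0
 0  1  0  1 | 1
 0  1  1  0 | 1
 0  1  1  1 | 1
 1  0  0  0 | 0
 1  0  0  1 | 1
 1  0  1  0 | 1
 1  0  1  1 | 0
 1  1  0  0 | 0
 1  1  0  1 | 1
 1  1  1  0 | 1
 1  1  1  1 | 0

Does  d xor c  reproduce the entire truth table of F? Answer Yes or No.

No

Evaluate d xor c on each row and compare to F:
  a=0, b=0, c=0, d=0: formula gives 0, F = 0 ✓
  a=0, b=0, c=0, d=1: formula gives 1, F = 1 ✓
  a=0, b=0, c=1, d=0: formula gives 1, but F = 0 ✗
Row (0,0,1,0) is a counterexample, so the formula is not equivalent to F.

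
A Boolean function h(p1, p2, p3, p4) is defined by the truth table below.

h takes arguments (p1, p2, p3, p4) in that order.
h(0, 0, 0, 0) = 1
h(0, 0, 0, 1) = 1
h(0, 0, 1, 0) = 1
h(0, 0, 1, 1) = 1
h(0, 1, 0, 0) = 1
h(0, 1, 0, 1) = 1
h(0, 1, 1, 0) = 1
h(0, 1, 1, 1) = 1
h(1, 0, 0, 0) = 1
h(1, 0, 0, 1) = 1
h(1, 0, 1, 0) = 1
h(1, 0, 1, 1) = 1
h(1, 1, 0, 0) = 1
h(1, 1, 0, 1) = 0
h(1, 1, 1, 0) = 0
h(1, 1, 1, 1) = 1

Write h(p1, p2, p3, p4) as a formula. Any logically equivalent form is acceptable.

h(p1, p2, p3, p4) = not ((((p1 and p2) and not p3) and p4) or (((p1 and p2) and p3) and not p4))

There are just 2 zero rows: (1,1,0,1), (1,1,1,0). Their minterms are p1·p2·¬p3·p4, p1·p2·p3·¬p4; the OR of those covers precisely the 0-outputs, and negating it yields h.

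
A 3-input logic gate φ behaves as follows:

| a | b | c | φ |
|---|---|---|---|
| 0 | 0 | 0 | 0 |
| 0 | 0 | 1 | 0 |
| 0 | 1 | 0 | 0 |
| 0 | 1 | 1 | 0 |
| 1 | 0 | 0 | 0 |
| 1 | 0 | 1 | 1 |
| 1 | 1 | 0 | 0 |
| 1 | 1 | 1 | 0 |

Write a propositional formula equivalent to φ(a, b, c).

φ(a, b, c) = (a ∧ ¬b) ∧ c

φ is 1 on exactly one input, (1,0,1), whose minterm is a·¬b·c. So φ is just that conjunction.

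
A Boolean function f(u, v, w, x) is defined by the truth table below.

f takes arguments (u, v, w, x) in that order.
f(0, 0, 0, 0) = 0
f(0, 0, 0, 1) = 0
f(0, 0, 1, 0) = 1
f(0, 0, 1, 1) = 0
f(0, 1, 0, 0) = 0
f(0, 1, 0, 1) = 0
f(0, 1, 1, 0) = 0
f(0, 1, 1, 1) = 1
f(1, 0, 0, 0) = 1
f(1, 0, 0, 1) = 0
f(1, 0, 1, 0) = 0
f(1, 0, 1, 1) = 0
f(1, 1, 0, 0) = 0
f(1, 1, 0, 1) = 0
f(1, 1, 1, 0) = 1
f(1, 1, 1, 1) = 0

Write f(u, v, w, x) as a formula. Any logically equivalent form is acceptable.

f(u, v, w, x) = (((((NOT u AND NOT v) AND w) AND NOT x) OR (((NOT u AND v) AND w) AND x)) OR (((u AND NOT v) AND NOT w) AND NOT x)) OR (((u AND v) AND w) AND NOT x)

f=1 on 4 inputs: (0,0,1,0), (0,1,1,1), (1,0,0,0), (1,1,1,0). Reading each as a conjunction of literals (¬u·¬v·w·¬x, ¬u·v·w·x, u·¬v·¬w·¬x, u·v·w·¬x) and taking the OR gives the canonical DNF.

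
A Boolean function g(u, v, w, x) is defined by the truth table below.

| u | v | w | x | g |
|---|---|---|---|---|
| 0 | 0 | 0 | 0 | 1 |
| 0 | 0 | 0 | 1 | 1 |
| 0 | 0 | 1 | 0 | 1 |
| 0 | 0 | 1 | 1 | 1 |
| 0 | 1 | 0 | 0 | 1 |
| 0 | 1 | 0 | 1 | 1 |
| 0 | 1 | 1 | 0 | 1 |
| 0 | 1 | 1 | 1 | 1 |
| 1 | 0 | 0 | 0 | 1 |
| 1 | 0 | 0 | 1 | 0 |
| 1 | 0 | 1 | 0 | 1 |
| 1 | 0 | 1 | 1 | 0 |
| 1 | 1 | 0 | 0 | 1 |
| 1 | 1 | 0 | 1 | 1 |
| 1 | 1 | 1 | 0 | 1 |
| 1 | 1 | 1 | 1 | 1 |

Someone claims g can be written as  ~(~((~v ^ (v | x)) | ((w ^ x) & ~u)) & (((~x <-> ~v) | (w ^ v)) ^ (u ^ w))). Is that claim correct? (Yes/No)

Yes

Check the formula against g row by row:
  u=0, v=0, w=0, x=0: formula gives 1, g = 1 ✓
  u=0, v=0, w=0, x=1: formula gives 1, g = 1 ✓
  u=0, v=0, w=1, x=0: formula gives 1, g = 1 ✓
  u=0, v=0, w=1, x=1: formula gives 1, g = 1 ✓
  …and likewise for the remaining 12 rows.
All 16 rows match — the expression computes g exactly.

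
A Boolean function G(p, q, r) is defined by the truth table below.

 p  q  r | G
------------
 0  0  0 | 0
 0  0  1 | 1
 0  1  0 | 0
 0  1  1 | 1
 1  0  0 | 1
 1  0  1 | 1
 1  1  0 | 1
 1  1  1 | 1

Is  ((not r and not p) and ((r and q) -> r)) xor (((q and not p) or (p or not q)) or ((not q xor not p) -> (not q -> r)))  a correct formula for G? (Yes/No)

Check the formula against G row by row:
  p=0, q=0, r=0: formula gives 0, G = 0 ✓
  p=0, q=0, r=1: formula gives 1, G = 1 ✓
  p=0, q=1, r=0: formula gives 0, G = 0 ✓
  p=0, q=1, r=1: formula gives 1, G = 1 ✓
  p=1, q=0, r=0: formula gives 1, G = 1 ✓
  … (the remaining 3 rows also agree.)
All 8 rows match — the expression computes G exactly.

Yes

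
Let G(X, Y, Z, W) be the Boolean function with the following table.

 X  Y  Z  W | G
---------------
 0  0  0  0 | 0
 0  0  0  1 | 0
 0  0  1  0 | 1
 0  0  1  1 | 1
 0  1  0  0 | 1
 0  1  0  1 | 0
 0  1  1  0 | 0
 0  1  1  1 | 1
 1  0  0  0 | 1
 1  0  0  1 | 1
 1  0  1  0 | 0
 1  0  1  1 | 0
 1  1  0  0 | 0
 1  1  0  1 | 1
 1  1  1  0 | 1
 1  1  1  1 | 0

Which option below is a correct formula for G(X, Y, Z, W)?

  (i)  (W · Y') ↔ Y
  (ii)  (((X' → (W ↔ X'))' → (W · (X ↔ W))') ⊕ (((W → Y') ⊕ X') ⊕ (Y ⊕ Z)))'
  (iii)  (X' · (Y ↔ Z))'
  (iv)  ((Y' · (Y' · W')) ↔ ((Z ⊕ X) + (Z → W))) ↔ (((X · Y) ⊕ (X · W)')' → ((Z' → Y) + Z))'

(i) disagrees with G on (0,0,0,0) (formula → 1, table → 0); rule it out.
(iii) disagrees with G on (0,1,0,1) (formula → 1, table → 0); rule it out.
(iv) disagrees with G on (0,0,0,1) (formula → 1, table → 0); rule it out.
Only (ii) survives; checking it on all 16 rows confirms it matches G.

ii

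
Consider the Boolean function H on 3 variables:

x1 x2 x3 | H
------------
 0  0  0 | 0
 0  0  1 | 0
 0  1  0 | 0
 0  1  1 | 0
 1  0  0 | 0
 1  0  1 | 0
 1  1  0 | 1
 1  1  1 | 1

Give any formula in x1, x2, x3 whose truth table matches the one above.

H(x1, x2, x3) = ((x1 · x2) · x3') + ((x1 · x2) · x3)

The 1-rows are (1,1,0), (1,1,1). Each contributes one minterm — x1·x2·¬x3; x1·x2·x3 — and their disjunction is a sum-of-products form of H.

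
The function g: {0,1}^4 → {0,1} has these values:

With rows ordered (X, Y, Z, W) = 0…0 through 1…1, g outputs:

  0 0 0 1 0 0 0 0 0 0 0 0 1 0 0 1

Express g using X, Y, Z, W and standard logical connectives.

g(X, Y, Z, W) = ((((¬X ∧ ¬Y) ∧ Z) ∧ W) ∨ (((X ∧ Y) ∧ ¬Z) ∧ ¬W)) ∨ (((X ∧ Y) ∧ Z) ∧ W)

g=1 on 3 inputs: (0,0,1,1), (1,1,0,0), (1,1,1,1). Reading each as a conjunction of literals (¬X·¬Y·Z·W, X·Y·¬Z·¬W, X·Y·Z·W) and taking the OR gives the canonical DNF.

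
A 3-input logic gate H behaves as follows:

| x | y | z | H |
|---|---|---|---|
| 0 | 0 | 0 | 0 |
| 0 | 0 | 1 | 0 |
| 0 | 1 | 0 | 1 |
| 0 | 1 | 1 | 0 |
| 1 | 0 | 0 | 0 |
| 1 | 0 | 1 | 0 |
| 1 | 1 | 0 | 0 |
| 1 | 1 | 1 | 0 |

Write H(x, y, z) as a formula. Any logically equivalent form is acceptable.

H is 1 on exactly one input, (0,1,0), whose minterm is ¬x·y·¬z. So H is just that conjunction.

H(x, y, z) = (NOT x AND y) AND NOT z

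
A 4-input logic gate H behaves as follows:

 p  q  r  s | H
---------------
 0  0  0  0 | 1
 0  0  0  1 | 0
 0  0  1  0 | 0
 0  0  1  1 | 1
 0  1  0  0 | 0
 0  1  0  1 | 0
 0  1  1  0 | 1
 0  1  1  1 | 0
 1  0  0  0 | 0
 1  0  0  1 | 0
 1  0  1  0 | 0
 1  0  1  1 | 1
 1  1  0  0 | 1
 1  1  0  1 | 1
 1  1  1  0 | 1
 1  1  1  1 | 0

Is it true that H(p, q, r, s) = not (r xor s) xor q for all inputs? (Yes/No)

No

Test each input against both H and the formula:
  p=0, q=0, r=0, s=0: formula gives 1, H = 1 ✓
  p=0, q=0, r=0, s=1: formula gives 0, H = 0 ✓
  p=0, q=0, r=1, s=0: formula gives 0, H = 0 ✓
  p=0, q=0, r=1, s=1: formula gives 1, H = 1 ✓
  …
  p=0, q=1, r=0, s=1: formula gives 1, but H = 0 ✗
Row (0,1,0,1) is a counterexample, so the formula is not equivalent to H.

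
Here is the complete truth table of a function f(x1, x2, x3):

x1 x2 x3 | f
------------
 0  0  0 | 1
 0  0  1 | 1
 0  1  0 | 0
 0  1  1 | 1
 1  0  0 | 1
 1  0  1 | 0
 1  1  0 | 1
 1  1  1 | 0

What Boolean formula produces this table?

There are just 3 zero rows: (0,1,0), (1,0,1), (1,1,1). Their minterms are ¬x1·x2·¬x3, x1·¬x2·x3, x1·x2·x3; the OR of those covers precisely the 0-outputs, and negating it yields f.

f(x1, x2, x3) = NOT ((((NOT x1 AND x2) AND NOT x3) OR ((x1 AND NOT x2) AND x3)) OR ((x1 AND x2) AND x3))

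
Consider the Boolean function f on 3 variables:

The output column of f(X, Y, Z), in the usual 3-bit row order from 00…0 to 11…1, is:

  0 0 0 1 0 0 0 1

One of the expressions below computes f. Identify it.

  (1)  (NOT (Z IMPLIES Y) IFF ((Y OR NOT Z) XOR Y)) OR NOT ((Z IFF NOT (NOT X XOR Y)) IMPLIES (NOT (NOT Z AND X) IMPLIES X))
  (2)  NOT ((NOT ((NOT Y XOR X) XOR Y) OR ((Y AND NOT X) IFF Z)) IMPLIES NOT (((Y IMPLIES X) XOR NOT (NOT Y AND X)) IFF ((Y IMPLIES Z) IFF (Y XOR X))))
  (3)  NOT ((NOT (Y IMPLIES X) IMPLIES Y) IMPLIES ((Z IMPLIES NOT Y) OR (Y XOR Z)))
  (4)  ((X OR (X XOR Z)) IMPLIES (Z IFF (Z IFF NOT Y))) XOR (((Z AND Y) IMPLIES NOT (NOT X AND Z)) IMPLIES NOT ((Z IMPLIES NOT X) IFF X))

3

(1) fails at (0,0,0): the formula yields 1, f is 0.
(2) fails at (0,0,0): the formula yields 1, f is 0.
(4) fails at (1,0,0): the formula yields 1, f is 0.
Only (3) survives; checking it on all 8 rows confirms it matches f.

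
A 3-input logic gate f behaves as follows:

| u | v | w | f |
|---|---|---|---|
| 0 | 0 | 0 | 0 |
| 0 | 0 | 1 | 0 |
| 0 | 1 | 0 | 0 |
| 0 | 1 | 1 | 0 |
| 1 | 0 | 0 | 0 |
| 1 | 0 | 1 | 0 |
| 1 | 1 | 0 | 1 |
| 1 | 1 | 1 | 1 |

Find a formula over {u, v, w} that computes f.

f(u, v, w) = ((u · v) · w') + ((u · v) · w)

Collect the rows where f=1 — (1,1,0), (1,1,1) — and write one minterm per row: u·v·¬w, u·v·w. Their union (logical OR) reproduces the table exactly.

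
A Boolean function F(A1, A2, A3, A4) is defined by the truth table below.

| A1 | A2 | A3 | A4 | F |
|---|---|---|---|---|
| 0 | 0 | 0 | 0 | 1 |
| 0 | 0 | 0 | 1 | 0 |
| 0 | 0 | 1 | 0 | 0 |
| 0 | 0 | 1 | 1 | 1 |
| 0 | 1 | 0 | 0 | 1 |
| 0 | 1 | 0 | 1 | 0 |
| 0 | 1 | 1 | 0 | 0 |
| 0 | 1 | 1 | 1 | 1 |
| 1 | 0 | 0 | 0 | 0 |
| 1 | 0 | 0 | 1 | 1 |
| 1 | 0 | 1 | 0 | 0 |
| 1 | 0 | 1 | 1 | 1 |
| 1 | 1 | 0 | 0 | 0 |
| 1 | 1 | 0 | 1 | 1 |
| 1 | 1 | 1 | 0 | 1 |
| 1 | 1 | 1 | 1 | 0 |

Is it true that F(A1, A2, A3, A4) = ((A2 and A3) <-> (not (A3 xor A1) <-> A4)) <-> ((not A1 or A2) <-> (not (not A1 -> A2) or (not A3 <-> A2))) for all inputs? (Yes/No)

Yes

Evaluate ((A2 and A3) <-> (not (A3 xor A1) <-> A4)) <-> ((not A1 or A2) <-> (not (not A1 -> A2) or (not A3 <-> A2))) on each row and compare to F:
  A1=0, A2=0, A3=0, A4=0: formula gives 1, F = 1 ✓
  A1=0, A2=0, A3=0, A4=1: formula gives 0, F = 0 ✓
  A1=0, A2=0, A3=1, A4=0: formula gives 0, F = 0 ✓
  A1=0, A2=0, A3=1, A4=1: formula gives 1, F = 1 ✓
  …and likewise for the remaining 12 rows.
All 16 rows match — the expression computes F exactly.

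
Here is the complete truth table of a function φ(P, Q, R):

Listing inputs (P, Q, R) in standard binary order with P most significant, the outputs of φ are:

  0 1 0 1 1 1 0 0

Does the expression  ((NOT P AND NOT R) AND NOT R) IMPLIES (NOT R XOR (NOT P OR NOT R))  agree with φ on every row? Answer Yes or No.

No

Evaluate ((NOT P AND NOT R) AND NOT R) IMPLIES (NOT R XOR (NOT P OR NOT R)) on each row and compare to φ:
  P=0, Q=0, R=0: formula gives 0, φ = 0 ✓
  P=0, Q=0, R=1: formula gives 1, φ = 1 ✓
  P=0, Q=1, R=0: formula gives 0, φ = 0 ✓
  P=0, Q=1, R=1: formula gives 1, φ = 1 ✓
  P=1, Q=0, R=0: formula gives 1, φ = 1 ✓
  …
  P=1, Q=1, R=0: formula gives 1, but φ = 0 ✗
Row (1,1,0) is a counterexample, so the formula is not equivalent to φ.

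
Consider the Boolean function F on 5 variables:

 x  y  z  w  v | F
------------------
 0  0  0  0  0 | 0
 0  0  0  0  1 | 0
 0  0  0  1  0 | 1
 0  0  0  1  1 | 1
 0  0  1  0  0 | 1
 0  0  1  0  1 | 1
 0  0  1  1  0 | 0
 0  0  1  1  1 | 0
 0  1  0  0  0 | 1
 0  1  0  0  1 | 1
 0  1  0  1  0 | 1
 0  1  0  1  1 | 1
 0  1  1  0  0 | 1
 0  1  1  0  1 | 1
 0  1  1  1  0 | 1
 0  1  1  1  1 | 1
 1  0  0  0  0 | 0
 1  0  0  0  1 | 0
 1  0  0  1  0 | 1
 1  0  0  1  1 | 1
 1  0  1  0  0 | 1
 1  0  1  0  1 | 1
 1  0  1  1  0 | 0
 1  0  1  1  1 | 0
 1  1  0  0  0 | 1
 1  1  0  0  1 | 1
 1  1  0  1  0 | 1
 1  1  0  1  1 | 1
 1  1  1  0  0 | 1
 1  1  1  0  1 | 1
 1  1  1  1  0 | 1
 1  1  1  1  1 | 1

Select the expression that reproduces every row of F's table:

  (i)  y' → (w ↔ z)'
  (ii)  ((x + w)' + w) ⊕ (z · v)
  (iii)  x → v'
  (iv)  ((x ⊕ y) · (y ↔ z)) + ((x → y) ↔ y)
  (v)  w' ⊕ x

(ii) disagrees with F on (0,0,0,0,0) (formula → 1, table → 0); rule it out.
(iii) disagrees with F on (0,0,0,0,0) (formula → 1, table → 0); rule it out.
(iv) disagrees with F on (0,0,0,1,0) (formula → 0, table → 1); rule it out.
(v) disagrees with F on (0,0,0,0,0) (formula → 1, table → 0); rule it out.
That leaves (i). Evaluating it on every row reproduces the table of F exactly.

i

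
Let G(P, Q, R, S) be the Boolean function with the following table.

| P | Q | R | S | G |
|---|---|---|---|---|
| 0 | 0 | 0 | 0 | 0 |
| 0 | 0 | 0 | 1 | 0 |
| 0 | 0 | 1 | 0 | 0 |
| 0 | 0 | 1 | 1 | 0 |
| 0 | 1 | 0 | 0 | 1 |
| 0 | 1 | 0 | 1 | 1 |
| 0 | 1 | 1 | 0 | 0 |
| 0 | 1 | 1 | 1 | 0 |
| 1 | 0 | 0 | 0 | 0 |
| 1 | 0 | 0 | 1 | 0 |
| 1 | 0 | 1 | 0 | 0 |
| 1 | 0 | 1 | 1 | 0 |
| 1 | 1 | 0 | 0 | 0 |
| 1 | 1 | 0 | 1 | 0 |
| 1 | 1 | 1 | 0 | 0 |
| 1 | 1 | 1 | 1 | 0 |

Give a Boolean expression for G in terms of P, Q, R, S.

G=1 on 2 inputs: (0,1,0,0), (0,1,0,1). Reading each as a conjunction of literals (¬P·Q·¬R·¬S, ¬P·Q·¬R·S) and taking the OR gives the canonical DNF.

G(P, Q, R, S) = (((NOT P AND Q) AND NOT R) AND NOT S) OR (((NOT P AND Q) AND NOT R) AND S)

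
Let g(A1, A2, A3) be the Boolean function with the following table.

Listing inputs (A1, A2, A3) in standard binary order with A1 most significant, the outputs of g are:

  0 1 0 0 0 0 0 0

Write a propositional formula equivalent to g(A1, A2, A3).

Only row (0,0,1) gives 1. That row's minterm ¬A1·¬A2·A3 is g directly.

g(A1, A2, A3) = (NOT A1 AND NOT A2) AND A3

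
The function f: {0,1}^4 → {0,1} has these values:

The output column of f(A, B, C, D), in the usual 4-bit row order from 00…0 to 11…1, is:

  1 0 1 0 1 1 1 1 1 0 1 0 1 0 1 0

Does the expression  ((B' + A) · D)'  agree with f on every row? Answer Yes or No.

Test each input against both f and the formula:
  A=0, B=0, C=0, D=0: formula gives 1, f = 1 ✓
  A=0, B=0, C=0, D=1: formula gives 0, f = 0 ✓
  A=0, B=0, C=1, D=0: formula gives 1, f = 1 ✓
  A=0, B=0, C=1, D=1: formula gives 0, f = 0 ✓
  …and likewise for the remaining 12 rows.
All 16 rows match — the expression computes f exactly.

Yes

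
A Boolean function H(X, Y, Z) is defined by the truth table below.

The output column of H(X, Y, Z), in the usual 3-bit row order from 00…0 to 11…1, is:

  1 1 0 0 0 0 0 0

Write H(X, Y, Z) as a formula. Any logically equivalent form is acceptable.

H=1 on 2 inputs: (0,0,0), (0,0,1). Reading each as a conjunction of literals (¬X·¬Y·¬Z, ¬X·¬Y·Z) and taking the OR gives the canonical DNF.

H(X, Y, Z) = ((X' · Y') · Z') + ((X' · Y') · Z)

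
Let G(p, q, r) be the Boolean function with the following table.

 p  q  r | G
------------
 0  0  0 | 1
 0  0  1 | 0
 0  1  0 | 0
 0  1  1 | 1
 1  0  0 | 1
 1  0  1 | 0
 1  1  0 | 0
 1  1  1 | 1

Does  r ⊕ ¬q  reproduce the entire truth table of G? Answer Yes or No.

Evaluate r ⊕ ¬q on each row and compare to G:
  p=0, q=0, r=0: formula gives 1, G = 1 ✓
  p=0, q=0, r=1: formula gives 0, G = 0 ✓
  p=0, q=1, r=0: formula gives 0, G = 0 ✓
  p=0, q=1, r=1: formula gives 1, G = 1 ✓
  p=1, q=0, r=0: formula gives 1, G = 1 ✓
  … (the remaining 3 rows also agree.)
All 8 rows match — the expression computes G exactly.

Yes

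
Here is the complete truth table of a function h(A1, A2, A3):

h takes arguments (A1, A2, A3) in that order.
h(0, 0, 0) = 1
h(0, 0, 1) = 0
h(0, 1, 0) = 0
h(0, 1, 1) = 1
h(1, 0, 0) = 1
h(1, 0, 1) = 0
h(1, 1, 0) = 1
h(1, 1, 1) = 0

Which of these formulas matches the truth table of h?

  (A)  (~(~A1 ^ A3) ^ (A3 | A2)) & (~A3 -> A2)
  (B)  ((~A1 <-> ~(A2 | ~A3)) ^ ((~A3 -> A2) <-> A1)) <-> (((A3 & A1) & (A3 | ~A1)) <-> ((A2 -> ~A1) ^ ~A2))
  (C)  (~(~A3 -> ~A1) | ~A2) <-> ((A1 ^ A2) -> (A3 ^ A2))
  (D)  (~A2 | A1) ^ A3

(A): at (0,0,0) it gives 0, but h = 1 — eliminated.
(B): at (0,0,1) it gives 1, but h = 0 — eliminated.
(C): at (0,0,1) it gives 1, but h = 0 — eliminated.
(D) is the remaining candidate, and it agrees with h on all 8 inputs.

D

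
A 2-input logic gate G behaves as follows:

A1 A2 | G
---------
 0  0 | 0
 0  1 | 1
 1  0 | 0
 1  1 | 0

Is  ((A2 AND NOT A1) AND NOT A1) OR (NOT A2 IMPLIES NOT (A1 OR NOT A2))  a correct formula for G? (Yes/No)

No

Check the formula against G row by row:
  A1=0, A2=0: formula gives 0, G = 0 ✓
  A1=0, A2=1: formula gives 1, G = 1 ✓
  A1=1, A2=0: formula gives 0, G = 0 ✓
  A1=1, A2=1: formula gives 1, but G = 0 ✗
A single disagreement suffices: at (1,1) they differ, so the formula does not compute G.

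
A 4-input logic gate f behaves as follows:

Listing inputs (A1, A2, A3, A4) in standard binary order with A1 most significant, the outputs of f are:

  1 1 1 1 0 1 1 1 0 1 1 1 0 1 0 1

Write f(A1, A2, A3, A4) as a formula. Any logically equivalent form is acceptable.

There are just 4 zero rows: (0,1,0,0), (1,0,0,0), (1,1,0,0), (1,1,1,0). Their minterms are ¬A1·A2·¬A3·¬A4, A1·¬A2·¬A3·¬A4, A1·A2·¬A3·¬A4, A1·A2·A3·¬A4; the OR of those covers precisely the 0-outputs, and negating it yields f.

f(A1, A2, A3, A4) = ((((((A1' · A2) · A3') · A4') + (((A1 · A2') · A3') · A4')) + (((A1 · A2) · A3') · A4')) + (((A1 · A2) · A3) · A4'))'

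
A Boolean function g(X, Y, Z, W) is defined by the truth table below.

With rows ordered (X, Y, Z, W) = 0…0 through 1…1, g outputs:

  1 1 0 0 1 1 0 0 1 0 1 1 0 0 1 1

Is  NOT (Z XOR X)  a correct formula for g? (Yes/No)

No

Test each input against both g and the formula:
  X=0, Y=0, Z=0, W=0: formula gives 1, g = 1 ✓
  X=0, Y=0, Z=0, W=1: formula gives 1, g = 1 ✓
  X=0, Y=0, Z=1, W=0: formula gives 0, g = 0 ✓
  X=0, Y=0, Z=1, W=1: formula gives 0, g = 0 ✓
  …
  X=1, Y=0, Z=0, W=0: formula gives 0, but g = 1 ✗
Since they disagree at (1,0,0,0), the expression is not a correct formula for g.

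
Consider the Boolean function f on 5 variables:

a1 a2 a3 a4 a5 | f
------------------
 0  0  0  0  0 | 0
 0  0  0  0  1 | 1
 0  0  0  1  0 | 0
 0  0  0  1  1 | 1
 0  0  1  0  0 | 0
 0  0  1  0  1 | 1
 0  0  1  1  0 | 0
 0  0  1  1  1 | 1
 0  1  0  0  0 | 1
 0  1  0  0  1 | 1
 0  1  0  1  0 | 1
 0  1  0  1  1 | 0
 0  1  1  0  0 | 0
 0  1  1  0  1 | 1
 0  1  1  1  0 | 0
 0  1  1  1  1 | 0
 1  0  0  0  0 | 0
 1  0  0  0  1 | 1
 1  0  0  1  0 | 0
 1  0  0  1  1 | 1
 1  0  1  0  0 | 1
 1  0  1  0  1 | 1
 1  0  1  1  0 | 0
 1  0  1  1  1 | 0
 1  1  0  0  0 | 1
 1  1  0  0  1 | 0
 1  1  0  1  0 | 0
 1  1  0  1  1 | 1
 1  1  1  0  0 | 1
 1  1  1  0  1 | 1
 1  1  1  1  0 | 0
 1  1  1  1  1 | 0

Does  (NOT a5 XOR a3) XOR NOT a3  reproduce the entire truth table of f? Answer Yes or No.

No

Test each input against both f and the formula:
  a1=0, a2=0, a3=0, a4=0, a5=0: formula gives 0, f = 0 ✓
  a1=0, a2=0, a3=0, a4=0, a5=1: formula gives 1, f = 1 ✓
  a1=0, a2=0, a3=0, a4=1, a5=0: formula gives 0, f = 0 ✓
  a1=0, a2=0, a3=0, a4=1, a5=1: formula gives 1, f = 1 ✓
  …
  a1=0, a2=1, a3=0, a4=0, a5=0: formula gives 0, but f = 1 ✗
Since they disagree at (0,1,0,0,0), the expression is not a correct formula for f.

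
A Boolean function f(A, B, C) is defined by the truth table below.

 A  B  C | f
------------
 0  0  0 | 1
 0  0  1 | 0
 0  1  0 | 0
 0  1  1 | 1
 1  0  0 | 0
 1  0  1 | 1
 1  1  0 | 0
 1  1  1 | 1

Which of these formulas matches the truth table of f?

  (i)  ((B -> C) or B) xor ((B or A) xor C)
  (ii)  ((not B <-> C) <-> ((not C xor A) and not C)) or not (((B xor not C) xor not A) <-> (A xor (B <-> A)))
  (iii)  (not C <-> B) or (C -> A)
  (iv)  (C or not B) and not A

i

(ii) fails at (0,1,0): the formula yields 1, f is 0.
(iii) fails at (0,0,1): the formula yields 1, f is 0.
(iv) fails at (0,0,1): the formula yields 1, f is 0.
Only (i) survives; checking it on all 8 rows confirms it matches f.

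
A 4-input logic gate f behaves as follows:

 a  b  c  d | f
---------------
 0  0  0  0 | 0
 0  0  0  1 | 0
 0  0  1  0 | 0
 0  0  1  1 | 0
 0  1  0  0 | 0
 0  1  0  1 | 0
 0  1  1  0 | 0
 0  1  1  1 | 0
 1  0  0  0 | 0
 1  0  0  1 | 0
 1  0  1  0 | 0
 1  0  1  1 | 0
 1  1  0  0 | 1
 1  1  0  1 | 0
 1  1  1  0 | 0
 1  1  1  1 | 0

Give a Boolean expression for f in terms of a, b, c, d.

f(a, b, c, d) = ((a · b) · c') · d'

Only row (1,1,0,0) gives 1. That row's minterm a·b·¬c·¬d is f directly.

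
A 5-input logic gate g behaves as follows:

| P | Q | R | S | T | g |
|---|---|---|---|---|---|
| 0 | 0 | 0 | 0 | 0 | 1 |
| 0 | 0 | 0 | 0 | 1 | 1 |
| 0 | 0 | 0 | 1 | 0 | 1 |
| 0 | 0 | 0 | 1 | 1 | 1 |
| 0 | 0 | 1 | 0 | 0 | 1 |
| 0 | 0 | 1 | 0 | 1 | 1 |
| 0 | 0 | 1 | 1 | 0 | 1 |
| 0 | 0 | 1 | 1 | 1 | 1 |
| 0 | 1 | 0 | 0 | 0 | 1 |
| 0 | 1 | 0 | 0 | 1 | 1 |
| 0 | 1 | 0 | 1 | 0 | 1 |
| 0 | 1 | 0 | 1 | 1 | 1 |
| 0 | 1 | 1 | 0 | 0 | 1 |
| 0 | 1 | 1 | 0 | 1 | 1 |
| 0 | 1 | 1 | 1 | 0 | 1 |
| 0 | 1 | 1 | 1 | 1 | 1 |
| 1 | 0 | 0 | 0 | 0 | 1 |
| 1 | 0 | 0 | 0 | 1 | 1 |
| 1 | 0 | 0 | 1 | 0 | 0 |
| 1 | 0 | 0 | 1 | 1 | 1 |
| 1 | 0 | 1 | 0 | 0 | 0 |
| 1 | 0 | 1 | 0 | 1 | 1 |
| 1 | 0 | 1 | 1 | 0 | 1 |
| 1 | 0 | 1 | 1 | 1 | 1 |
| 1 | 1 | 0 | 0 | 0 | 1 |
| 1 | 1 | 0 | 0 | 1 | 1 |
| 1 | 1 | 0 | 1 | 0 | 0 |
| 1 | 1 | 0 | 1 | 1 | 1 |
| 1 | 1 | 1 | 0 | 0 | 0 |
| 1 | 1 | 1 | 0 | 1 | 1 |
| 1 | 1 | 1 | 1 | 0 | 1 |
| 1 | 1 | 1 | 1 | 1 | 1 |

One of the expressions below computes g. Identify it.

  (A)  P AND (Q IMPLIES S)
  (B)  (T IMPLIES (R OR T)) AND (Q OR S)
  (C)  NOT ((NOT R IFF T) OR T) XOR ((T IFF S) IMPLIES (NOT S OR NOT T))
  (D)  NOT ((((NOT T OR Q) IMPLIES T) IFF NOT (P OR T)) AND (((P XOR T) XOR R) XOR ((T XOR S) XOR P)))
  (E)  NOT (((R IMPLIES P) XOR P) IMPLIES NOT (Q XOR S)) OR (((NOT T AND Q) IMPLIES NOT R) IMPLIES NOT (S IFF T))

(A) fails at (0,0,0,0,0): the formula yields 0, g is 1.
(B) fails at (0,0,0,0,0): the formula yields 0, g is 1.
(C) fails at (0,0,0,0,0): the formula yields 0, g is 1.
(E) fails at (0,0,0,0,0): the formula yields 0, g is 1.
Only (D) survives; checking it on all 32 rows confirms it matches g.

D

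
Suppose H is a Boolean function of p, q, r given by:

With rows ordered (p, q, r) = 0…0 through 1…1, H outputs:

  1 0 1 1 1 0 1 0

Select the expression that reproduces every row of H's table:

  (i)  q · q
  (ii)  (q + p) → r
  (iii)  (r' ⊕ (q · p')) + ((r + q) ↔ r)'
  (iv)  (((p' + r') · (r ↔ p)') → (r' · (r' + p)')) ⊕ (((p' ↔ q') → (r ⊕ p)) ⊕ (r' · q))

iii

(i) disagrees with H on (0,0,0) (formula → 0, table → 1); rule it out.
(ii) disagrees with H on (0,0,1) (formula → 1, table → 0); rule it out.
(iv) disagrees with H on (0,0,1) (formula → 1, table → 0); rule it out.
(iii) is the remaining candidate, and it agrees with H on all 8 inputs.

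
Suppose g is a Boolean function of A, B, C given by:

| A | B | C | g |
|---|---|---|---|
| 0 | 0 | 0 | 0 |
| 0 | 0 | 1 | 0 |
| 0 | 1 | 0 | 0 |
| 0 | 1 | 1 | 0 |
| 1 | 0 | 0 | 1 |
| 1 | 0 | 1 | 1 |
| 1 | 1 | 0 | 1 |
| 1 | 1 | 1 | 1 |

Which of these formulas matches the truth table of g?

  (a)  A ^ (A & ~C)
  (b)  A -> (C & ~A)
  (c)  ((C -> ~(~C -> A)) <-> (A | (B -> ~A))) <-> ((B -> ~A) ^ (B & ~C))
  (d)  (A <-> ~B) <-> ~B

(a) disagrees with g on (1,0,0) (formula → 0, table → 1); rule it out.
(b) disagrees with g on (0,0,0) (formula → 1, table → 0); rule it out.
(c) disagrees with g on (0,0,0) (formula → 1, table → 0); rule it out.
Only (d) survives; checking it on all 8 rows confirms it matches g.

d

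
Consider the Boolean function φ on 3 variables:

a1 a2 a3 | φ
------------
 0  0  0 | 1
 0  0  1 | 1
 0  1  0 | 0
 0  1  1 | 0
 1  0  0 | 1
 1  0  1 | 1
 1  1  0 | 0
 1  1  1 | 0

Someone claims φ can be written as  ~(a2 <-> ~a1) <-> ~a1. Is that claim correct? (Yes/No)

Yes

Evaluate ~(a2 <-> ~a1) <-> ~a1 on each row and compare to φ:
  a1=0, a2=0, a3=0: formula gives 1, φ = 1 ✓
  a1=0, a2=0, a3=1: formula gives 1, φ = 1 ✓
  a1=0, a2=1, a3=0: formula gives 0, φ = 0 ✓
  a1=0, a2=1, a3=1: formula gives 0, φ = 0 ✓
  a1=1, a2=0, a3=0: formula gives 1, φ = 1 ✓
  …and likewise for the remaining 3 rows.
Every row agrees, so the formula is equivalent.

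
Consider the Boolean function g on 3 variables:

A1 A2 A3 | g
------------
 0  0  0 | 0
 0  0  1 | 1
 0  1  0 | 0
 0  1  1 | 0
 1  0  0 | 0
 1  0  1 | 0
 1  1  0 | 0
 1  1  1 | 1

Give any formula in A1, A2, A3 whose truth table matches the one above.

g(A1, A2, A3) = ((NOT A1 AND NOT A2) AND A3) OR ((A1 AND A2) AND A3)

g=1 on 2 inputs: (0,0,1), (1,1,1). Reading each as a conjunction of literals (¬A1·¬A2·A3, A1·A2·A3) and taking the OR gives the canonical DNF.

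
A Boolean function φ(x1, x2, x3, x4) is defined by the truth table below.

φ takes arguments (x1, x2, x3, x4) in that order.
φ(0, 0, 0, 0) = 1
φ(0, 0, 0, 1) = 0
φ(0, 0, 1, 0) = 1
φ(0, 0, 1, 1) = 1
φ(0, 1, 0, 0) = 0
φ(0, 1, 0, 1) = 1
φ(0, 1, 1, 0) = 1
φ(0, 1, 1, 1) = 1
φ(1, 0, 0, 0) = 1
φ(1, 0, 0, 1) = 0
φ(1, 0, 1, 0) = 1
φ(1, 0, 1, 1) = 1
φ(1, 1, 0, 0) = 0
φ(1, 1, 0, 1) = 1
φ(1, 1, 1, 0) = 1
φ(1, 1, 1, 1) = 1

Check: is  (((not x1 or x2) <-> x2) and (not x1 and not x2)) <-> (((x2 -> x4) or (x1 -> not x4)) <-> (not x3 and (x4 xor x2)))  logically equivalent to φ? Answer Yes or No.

Test each input against both φ and the formula:
  x1=0, x2=0, x3=0, x4=0: formula gives 1, φ = 1 ✓
  x1=0, x2=0, x3=0, x4=1: formula gives 0, φ = 0 ✓
  x1=0, x2=0, x3=1, x4=0: formula gives 1, φ = 1 ✓
  x1=0, x2=0, x3=1, x4=1: formula gives 1, φ = 1 ✓
  … (the remaining 12 rows also agree.)
No disagreement on any input; they are logically equivalent.

Yes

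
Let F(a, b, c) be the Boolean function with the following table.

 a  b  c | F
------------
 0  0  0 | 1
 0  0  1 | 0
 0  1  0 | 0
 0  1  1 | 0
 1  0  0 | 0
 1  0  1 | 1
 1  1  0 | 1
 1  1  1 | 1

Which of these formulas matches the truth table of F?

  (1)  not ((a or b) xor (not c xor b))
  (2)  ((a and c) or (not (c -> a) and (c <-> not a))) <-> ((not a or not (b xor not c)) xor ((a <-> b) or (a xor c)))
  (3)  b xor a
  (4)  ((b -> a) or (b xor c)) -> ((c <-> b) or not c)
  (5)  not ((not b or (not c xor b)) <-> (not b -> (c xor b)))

(1): at (0,0,0) it gives 0, but F = 1 — eliminated.
(3): at (0,0,0) it gives 0, but F = 1 — eliminated.
(4): at (0,1,0) it gives 1, but F = 0 — eliminated.
(5): at (0,1,0) it gives 1, but F = 0 — eliminated.
(2) is the remaining candidate, and it agrees with F on all 8 inputs.

2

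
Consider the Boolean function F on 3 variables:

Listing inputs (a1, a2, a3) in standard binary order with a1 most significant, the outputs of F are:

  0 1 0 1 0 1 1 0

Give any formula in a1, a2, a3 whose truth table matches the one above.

F(a1, a2, a3) = ((((¬a1 ∧ ¬a2) ∧ a3) ∨ ((¬a1 ∧ a2) ∧ a3)) ∨ ((a1 ∧ ¬a2) ∧ a3)) ∨ ((a1 ∧ a2) ∧ ¬a3)

Collect the rows where F=1 — (0,0,1), (0,1,1), (1,0,1), (1,1,0) — and write one minterm per row: ¬a1·¬a2·a3, ¬a1·a2·a3, a1·¬a2·a3, a1·a2·¬a3. Their union (logical OR) reproduces the table exactly.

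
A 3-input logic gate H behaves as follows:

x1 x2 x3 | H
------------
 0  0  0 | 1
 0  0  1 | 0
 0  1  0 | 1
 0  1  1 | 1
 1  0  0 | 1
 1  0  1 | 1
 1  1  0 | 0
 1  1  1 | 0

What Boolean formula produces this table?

H(x1, x2, x3) = ((((x1' · x2') · x3) + ((x1 · x2) · x3')) + ((x1 · x2) · x3))'

The 0-rows are (0,0,1), (1,1,0), (1,1,1). Take each as a conjunction (¬x1·¬x2·x3, x1·x2·¬x3, x1·x2·x3), form their disjunction, and complement — that gives a formula that is 1 everywhere H is.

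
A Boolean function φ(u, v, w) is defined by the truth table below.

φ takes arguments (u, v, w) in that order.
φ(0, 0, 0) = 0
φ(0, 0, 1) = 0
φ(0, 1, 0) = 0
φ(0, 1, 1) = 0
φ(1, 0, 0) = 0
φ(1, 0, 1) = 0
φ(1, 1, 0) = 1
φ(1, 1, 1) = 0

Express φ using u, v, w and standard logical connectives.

φ(u, v, w) = (u ∧ v) ∧ ¬w

φ is 1 on exactly one input, (1,1,0), whose minterm is u·v·¬w. So φ is just that conjunction.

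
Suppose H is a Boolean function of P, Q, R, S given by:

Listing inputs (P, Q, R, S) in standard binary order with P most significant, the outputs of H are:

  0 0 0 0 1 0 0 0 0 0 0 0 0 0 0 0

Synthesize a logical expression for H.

H is 1 on exactly one input, (0,1,0,0), whose minterm is ¬P·Q·¬R·¬S. So H is just that conjunction.

H(P, Q, R, S) = ((~P & Q) & ~R) & ~S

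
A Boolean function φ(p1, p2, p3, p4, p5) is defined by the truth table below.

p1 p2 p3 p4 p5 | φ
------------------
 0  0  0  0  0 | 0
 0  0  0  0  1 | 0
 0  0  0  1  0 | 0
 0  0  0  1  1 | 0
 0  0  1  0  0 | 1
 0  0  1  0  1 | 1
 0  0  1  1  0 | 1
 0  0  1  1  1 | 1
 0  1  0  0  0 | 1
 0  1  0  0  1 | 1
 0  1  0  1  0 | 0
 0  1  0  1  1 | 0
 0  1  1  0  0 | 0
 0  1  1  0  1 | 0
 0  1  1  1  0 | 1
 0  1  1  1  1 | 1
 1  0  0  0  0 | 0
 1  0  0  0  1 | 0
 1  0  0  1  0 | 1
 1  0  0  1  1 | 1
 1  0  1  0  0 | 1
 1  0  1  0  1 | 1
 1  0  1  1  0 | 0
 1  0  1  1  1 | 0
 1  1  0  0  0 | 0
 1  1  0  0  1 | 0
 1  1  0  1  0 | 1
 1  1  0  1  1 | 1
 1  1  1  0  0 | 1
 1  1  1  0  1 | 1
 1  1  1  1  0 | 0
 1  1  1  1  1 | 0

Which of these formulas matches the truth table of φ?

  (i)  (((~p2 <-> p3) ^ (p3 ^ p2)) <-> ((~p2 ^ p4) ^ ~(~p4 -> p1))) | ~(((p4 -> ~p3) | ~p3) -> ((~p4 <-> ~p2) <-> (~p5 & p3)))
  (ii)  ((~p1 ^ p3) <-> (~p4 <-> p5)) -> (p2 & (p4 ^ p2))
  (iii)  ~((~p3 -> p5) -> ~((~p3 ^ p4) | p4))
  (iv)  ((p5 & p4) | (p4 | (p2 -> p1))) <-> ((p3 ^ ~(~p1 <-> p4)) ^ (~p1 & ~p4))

iv

(i) disagrees with φ on (0,0,0,0,0) (formula → 1, table → 0); rule it out.
(ii) disagrees with φ on (0,0,0,0,0) (formula → 1, table → 0); rule it out.
(iii) disagrees with φ on (0,0,0,0,1) (formula → 1, table → 0); rule it out.
That leaves (iv). Evaluating it on every row reproduces the table of φ exactly.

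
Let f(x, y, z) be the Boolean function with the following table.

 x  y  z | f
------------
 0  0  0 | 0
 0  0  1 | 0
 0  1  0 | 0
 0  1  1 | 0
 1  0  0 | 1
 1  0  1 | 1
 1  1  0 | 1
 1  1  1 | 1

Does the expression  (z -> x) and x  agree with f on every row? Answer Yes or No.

Evaluate (z -> x) and x on each row and compare to f:
  x=0, y=0, z=0: formula gives 0, f = 0 ✓
  x=0, y=0, z=1: formula gives 0, f = 0 ✓
  x=0, y=1, z=0: formula gives 0, f = 0 ✓
  x=0, y=1, z=1: formula gives 0, f = 0 ✓
  x=1, y=0, z=0: formula gives 1, f = 1 ✓
  … (the remaining 3 rows also agree.)
Every row agrees, so the formula is equivalent.

Yes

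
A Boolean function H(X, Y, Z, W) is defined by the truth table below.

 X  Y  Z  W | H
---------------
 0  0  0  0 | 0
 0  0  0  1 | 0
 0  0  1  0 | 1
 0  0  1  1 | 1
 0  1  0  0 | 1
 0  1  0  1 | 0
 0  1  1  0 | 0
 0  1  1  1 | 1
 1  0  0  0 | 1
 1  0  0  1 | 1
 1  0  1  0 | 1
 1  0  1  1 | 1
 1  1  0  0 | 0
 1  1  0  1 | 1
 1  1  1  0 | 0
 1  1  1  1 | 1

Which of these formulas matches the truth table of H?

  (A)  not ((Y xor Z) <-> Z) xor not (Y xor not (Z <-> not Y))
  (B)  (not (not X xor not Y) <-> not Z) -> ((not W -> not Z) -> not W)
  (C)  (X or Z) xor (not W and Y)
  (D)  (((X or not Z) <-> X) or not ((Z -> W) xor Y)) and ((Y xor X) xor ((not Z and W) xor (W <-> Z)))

C

(A): at (0,1,0,1) it gives 1, but H = 0 — eliminated.
(B): at (0,0,0,0) it gives 1, but H = 0 — eliminated.
(D): at (0,0,1,0) it gives 0, but H = 1 — eliminated.
That leaves (C). Evaluating it on every row reproduces the table of H exactly.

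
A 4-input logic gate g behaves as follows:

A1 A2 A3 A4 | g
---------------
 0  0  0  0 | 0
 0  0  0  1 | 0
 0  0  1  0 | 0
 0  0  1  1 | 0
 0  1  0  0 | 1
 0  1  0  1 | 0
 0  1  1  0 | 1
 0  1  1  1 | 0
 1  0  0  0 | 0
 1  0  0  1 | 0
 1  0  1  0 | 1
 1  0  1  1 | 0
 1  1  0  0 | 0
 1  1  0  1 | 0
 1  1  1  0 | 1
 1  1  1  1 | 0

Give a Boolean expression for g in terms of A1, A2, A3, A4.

g=1 on 4 inputs: (0,1,0,0), (0,1,1,0), (1,0,1,0), (1,1,1,0). Reading each as a conjunction of literals (¬A1·A2·¬A3·¬A4, ¬A1·A2·A3·¬A4, A1·¬A2·A3·¬A4, A1·A2·A3·¬A4) and taking the OR gives the canonical DNF.

g(A1, A2, A3, A4) = (((((A1' · A2) · A3') · A4') + (((A1' · A2) · A3) · A4')) + (((A1 · A2') · A3) · A4')) + (((A1 · A2) · A3) · A4')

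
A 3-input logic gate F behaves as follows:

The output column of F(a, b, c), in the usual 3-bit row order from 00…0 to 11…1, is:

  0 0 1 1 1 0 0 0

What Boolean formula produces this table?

F(a, b, c) = (((a' · b) · c') + ((a' · b) · c)) + ((a · b') · c')

The 1-rows are (0,1,0), (0,1,1), (1,0,0). Each contributes one minterm — ¬a·b·¬c; ¬a·b·c; a·¬b·¬c — and their disjunction is a sum-of-products form of F.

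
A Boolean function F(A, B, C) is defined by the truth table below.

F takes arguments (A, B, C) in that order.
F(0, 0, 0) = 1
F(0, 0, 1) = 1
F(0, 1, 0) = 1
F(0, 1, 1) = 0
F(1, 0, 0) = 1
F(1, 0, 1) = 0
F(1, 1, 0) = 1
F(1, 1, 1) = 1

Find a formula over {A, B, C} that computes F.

F is 0 on only 2 rows — (0,1,1), (1,0,1). Writing each as a minterm (¬A·B·C, A·¬B·C) and OR-ing them characterizes exactly where F=0, so F is the negation of that disjunction.

F(A, B, C) = ¬(((¬A ∧ B) ∧ C) ∨ ((A ∧ ¬B) ∧ C))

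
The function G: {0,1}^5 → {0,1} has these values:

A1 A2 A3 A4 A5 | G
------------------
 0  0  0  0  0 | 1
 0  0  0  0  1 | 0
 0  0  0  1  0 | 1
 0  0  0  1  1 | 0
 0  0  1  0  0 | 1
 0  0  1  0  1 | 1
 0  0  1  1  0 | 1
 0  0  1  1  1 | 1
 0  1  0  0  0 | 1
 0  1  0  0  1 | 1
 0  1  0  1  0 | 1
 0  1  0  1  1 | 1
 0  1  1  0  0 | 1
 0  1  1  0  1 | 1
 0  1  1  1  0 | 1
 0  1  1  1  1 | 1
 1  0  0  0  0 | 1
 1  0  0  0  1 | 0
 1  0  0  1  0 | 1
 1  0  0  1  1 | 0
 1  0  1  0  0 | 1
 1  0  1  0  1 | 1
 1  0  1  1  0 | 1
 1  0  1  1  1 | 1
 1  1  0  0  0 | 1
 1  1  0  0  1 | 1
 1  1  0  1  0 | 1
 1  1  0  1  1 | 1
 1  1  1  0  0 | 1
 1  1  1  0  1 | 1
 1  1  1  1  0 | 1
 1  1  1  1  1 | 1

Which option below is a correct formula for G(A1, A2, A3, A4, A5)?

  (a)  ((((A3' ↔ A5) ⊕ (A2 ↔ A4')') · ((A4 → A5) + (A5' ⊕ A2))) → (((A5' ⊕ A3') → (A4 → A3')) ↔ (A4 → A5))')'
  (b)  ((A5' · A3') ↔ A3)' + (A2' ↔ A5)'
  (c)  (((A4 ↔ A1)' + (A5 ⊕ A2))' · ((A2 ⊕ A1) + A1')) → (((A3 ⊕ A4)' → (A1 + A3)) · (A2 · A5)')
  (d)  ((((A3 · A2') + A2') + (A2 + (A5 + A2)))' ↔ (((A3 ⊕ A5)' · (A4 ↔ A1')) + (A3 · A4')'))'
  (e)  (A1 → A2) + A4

b

(a) disagrees with G on (0,0,0,1,0) (formula → 0, table → 1); rule it out.
(c) disagrees with G on (0,0,0,0,0) (formula → 0, table → 1); rule it out.
(d) disagrees with G on (0,0,0,0,1) (formula → 1, table → 0); rule it out.
(e) disagrees with G on (0,0,0,0,1) (formula → 1, table → 0); rule it out.
Only (b) survives; checking it on all 32 rows confirms it matches G.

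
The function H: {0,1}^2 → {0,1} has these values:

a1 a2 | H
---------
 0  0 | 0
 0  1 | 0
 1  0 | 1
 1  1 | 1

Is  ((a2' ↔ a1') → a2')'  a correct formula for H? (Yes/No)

No

Check the formula against H row by row:
  a1=0, a2=0: formula gives 0, H = 0 ✓
  a1=0, a2=1: formula gives 0, H = 0 ✓
  a1=1, a2=0: formula gives 0, but H = 1 ✗
Row (1,0) is a counterexample, so the formula is not equivalent to H.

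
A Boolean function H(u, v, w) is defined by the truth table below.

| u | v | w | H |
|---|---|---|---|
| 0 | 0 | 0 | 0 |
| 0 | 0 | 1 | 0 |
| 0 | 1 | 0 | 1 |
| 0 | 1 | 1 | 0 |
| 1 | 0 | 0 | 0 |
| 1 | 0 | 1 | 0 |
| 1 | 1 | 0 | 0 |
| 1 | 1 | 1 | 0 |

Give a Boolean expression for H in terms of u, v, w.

Only row (0,1,0) gives 1. That row's minterm ¬u·v·¬w is H directly.

H(u, v, w) = (¬u ∧ v) ∧ ¬w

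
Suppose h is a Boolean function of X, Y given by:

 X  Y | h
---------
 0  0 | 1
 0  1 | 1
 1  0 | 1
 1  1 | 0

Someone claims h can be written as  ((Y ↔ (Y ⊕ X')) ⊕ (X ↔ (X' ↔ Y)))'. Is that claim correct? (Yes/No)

No

Test each input against both h and the formula:
  X=0, Y=0: formula gives 0, but h = 1 ✗
Row (0,0) is a counterexample, so the formula is not equivalent to h.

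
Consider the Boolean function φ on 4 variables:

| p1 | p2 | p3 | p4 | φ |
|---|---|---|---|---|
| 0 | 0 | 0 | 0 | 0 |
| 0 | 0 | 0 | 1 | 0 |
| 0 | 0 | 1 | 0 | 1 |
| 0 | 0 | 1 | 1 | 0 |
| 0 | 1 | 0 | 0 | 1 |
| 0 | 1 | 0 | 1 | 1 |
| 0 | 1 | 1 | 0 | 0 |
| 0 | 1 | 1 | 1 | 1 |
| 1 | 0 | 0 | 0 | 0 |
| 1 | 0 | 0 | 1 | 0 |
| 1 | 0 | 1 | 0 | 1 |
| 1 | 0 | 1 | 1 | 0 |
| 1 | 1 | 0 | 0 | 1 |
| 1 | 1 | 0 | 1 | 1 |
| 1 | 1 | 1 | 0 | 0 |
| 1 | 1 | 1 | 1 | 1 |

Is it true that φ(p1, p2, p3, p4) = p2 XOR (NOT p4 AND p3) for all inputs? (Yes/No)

Evaluate p2 XOR (NOT p4 AND p3) on each row and compare to φ:
  p1=0, p2=0, p3=0, p4=0: formula gives 0, φ = 0 ✓
  p1=0, p2=0, p3=0, p4=1: formula gives 0, φ = 0 ✓
  p1=0, p2=0, p3=1, p4=0: formula gives 1, φ = 1 ✓
  p1=0, p2=0, p3=1, p4=1: formula gives 0, φ = 0 ✓
  …and likewise for the remaining 12 rows.
No disagreement on any input; they are logically equivalent.

Yes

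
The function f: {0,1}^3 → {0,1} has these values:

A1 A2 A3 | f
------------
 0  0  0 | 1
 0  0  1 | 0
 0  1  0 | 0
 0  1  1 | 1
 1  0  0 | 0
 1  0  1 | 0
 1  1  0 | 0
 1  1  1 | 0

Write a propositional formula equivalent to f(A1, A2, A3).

The 1-rows are (0,0,0), (0,1,1). Each contributes one minterm — ¬A1·¬A2·¬A3; ¬A1·A2·A3 — and their disjunction is a sum-of-products form of f.

f(A1, A2, A3) = ((NOT A1 AND NOT A2) AND NOT A3) OR ((NOT A1 AND A2) AND A3)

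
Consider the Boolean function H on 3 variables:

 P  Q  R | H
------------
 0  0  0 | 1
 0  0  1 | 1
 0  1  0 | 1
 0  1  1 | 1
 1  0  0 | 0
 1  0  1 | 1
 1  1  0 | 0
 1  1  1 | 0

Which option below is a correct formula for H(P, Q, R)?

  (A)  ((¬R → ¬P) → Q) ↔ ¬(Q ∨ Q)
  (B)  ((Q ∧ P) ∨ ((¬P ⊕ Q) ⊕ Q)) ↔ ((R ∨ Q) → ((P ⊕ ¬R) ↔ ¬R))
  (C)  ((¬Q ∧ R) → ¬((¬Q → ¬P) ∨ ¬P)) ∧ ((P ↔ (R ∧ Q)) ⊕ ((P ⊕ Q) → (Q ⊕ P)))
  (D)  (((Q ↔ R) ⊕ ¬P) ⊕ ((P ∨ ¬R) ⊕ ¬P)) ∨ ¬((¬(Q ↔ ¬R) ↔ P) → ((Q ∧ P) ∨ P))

B

(A) fails at (0,0,0): the formula yields 0, H is 1.
(C) fails at (0,0,0): the formula yields 0, H is 1.
(D) fails at (0,0,0): the formula yields 0, H is 1.
(B) is the remaining candidate, and it agrees with H on all 8 inputs.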